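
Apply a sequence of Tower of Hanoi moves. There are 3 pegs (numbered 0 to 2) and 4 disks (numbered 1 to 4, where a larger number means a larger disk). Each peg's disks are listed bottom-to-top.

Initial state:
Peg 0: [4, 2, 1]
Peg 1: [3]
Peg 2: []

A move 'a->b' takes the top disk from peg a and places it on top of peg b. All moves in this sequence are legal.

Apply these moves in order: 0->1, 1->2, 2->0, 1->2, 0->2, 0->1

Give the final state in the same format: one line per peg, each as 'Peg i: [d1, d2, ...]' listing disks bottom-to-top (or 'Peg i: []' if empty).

Answer: Peg 0: [4]
Peg 1: [2]
Peg 2: [3, 1]

Derivation:
After move 1 (0->1):
Peg 0: [4, 2]
Peg 1: [3, 1]
Peg 2: []

After move 2 (1->2):
Peg 0: [4, 2]
Peg 1: [3]
Peg 2: [1]

After move 3 (2->0):
Peg 0: [4, 2, 1]
Peg 1: [3]
Peg 2: []

After move 4 (1->2):
Peg 0: [4, 2, 1]
Peg 1: []
Peg 2: [3]

After move 5 (0->2):
Peg 0: [4, 2]
Peg 1: []
Peg 2: [3, 1]

After move 6 (0->1):
Peg 0: [4]
Peg 1: [2]
Peg 2: [3, 1]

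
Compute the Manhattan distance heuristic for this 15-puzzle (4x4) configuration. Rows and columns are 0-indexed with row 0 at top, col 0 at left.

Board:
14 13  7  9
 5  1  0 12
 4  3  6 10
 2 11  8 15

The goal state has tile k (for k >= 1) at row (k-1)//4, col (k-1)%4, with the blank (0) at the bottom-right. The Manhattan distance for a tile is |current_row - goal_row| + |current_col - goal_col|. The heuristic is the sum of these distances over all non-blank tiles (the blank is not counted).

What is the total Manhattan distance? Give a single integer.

Tile 14: at (0,0), goal (3,1), distance |0-3|+|0-1| = 4
Tile 13: at (0,1), goal (3,0), distance |0-3|+|1-0| = 4
Tile 7: at (0,2), goal (1,2), distance |0-1|+|2-2| = 1
Tile 9: at (0,3), goal (2,0), distance |0-2|+|3-0| = 5
Tile 5: at (1,0), goal (1,0), distance |1-1|+|0-0| = 0
Tile 1: at (1,1), goal (0,0), distance |1-0|+|1-0| = 2
Tile 12: at (1,3), goal (2,3), distance |1-2|+|3-3| = 1
Tile 4: at (2,0), goal (0,3), distance |2-0|+|0-3| = 5
Tile 3: at (2,1), goal (0,2), distance |2-0|+|1-2| = 3
Tile 6: at (2,2), goal (1,1), distance |2-1|+|2-1| = 2
Tile 10: at (2,3), goal (2,1), distance |2-2|+|3-1| = 2
Tile 2: at (3,0), goal (0,1), distance |3-0|+|0-1| = 4
Tile 11: at (3,1), goal (2,2), distance |3-2|+|1-2| = 2
Tile 8: at (3,2), goal (1,3), distance |3-1|+|2-3| = 3
Tile 15: at (3,3), goal (3,2), distance |3-3|+|3-2| = 1
Sum: 4 + 4 + 1 + 5 + 0 + 2 + 1 + 5 + 3 + 2 + 2 + 4 + 2 + 3 + 1 = 39

Answer: 39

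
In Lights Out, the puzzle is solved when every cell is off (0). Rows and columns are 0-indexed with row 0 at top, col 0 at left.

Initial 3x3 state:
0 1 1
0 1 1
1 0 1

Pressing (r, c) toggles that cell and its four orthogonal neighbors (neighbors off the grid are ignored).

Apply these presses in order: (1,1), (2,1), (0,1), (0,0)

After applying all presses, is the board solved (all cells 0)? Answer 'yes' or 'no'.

Answer: yes

Derivation:
After press 1 at (1,1):
0 0 1
1 0 0
1 1 1

After press 2 at (2,1):
0 0 1
1 1 0
0 0 0

After press 3 at (0,1):
1 1 0
1 0 0
0 0 0

After press 4 at (0,0):
0 0 0
0 0 0
0 0 0

Lights still on: 0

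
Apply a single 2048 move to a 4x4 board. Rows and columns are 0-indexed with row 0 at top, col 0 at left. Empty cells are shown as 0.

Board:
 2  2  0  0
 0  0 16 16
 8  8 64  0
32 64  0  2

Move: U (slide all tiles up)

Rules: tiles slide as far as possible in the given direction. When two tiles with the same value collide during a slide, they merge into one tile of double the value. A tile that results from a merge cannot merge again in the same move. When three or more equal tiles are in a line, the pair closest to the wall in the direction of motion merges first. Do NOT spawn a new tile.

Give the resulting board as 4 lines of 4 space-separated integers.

Slide up:
col 0: [2, 0, 8, 32] -> [2, 8, 32, 0]
col 1: [2, 0, 8, 64] -> [2, 8, 64, 0]
col 2: [0, 16, 64, 0] -> [16, 64, 0, 0]
col 3: [0, 16, 0, 2] -> [16, 2, 0, 0]

Answer:  2  2 16 16
 8  8 64  2
32 64  0  0
 0  0  0  0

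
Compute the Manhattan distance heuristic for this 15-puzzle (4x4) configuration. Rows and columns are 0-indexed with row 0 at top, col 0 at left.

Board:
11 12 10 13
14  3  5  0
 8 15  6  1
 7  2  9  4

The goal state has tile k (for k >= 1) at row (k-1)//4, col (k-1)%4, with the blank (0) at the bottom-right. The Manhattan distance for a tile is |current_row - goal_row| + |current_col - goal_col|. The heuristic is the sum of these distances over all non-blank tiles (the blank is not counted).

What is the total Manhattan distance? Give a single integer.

Answer: 50

Derivation:
Tile 11: (0,0)->(2,2) = 4
Tile 12: (0,1)->(2,3) = 4
Tile 10: (0,2)->(2,1) = 3
Tile 13: (0,3)->(3,0) = 6
Tile 14: (1,0)->(3,1) = 3
Tile 3: (1,1)->(0,2) = 2
Tile 5: (1,2)->(1,0) = 2
Tile 8: (2,0)->(1,3) = 4
Tile 15: (2,1)->(3,2) = 2
Tile 6: (2,2)->(1,1) = 2
Tile 1: (2,3)->(0,0) = 5
Tile 7: (3,0)->(1,2) = 4
Tile 2: (3,1)->(0,1) = 3
Tile 9: (3,2)->(2,0) = 3
Tile 4: (3,3)->(0,3) = 3
Sum: 4 + 4 + 3 + 6 + 3 + 2 + 2 + 4 + 2 + 2 + 5 + 4 + 3 + 3 + 3 = 50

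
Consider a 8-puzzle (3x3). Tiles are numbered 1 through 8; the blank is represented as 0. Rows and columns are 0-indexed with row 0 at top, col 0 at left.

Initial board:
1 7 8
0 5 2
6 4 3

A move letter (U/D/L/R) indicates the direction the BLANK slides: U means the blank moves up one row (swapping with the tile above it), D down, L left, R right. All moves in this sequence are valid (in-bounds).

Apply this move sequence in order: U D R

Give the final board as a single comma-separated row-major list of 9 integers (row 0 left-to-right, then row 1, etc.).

Answer: 1, 7, 8, 5, 0, 2, 6, 4, 3

Derivation:
After move 1 (U):
0 7 8
1 5 2
6 4 3

After move 2 (D):
1 7 8
0 5 2
6 4 3

After move 3 (R):
1 7 8
5 0 2
6 4 3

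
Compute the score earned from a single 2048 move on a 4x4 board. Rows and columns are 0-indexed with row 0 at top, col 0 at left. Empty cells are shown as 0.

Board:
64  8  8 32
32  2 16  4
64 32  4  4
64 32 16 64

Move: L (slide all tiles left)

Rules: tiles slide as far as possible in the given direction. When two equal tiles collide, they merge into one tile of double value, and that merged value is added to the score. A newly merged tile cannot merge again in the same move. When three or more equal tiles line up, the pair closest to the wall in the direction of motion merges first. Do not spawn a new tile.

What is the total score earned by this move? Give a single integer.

Answer: 24

Derivation:
Slide left:
row 0: [64, 8, 8, 32] -> [64, 16, 32, 0]  score +16 (running 16)
row 1: [32, 2, 16, 4] -> [32, 2, 16, 4]  score +0 (running 16)
row 2: [64, 32, 4, 4] -> [64, 32, 8, 0]  score +8 (running 24)
row 3: [64, 32, 16, 64] -> [64, 32, 16, 64]  score +0 (running 24)
Board after move:
64 16 32  0
32  2 16  4
64 32  8  0
64 32 16 64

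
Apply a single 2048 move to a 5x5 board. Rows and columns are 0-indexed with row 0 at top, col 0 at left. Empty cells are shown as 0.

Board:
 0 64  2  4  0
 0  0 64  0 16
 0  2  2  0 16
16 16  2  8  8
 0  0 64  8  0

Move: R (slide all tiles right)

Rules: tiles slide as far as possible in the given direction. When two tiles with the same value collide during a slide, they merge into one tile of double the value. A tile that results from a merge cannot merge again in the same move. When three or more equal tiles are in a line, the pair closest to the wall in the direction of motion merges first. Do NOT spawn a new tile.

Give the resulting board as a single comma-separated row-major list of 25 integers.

Slide right:
row 0: [0, 64, 2, 4, 0] -> [0, 0, 64, 2, 4]
row 1: [0, 0, 64, 0, 16] -> [0, 0, 0, 64, 16]
row 2: [0, 2, 2, 0, 16] -> [0, 0, 0, 4, 16]
row 3: [16, 16, 2, 8, 8] -> [0, 0, 32, 2, 16]
row 4: [0, 0, 64, 8, 0] -> [0, 0, 0, 64, 8]

Answer: 0, 0, 64, 2, 4, 0, 0, 0, 64, 16, 0, 0, 0, 4, 16, 0, 0, 32, 2, 16, 0, 0, 0, 64, 8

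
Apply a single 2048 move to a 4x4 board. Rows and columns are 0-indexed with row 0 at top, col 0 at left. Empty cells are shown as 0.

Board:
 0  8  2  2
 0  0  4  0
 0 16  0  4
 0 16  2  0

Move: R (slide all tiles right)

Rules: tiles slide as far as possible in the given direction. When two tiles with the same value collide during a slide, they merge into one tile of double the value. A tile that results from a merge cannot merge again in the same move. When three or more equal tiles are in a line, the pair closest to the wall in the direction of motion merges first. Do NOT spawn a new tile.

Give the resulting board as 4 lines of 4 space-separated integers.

Slide right:
row 0: [0, 8, 2, 2] -> [0, 0, 8, 4]
row 1: [0, 0, 4, 0] -> [0, 0, 0, 4]
row 2: [0, 16, 0, 4] -> [0, 0, 16, 4]
row 3: [0, 16, 2, 0] -> [0, 0, 16, 2]

Answer:  0  0  8  4
 0  0  0  4
 0  0 16  4
 0  0 16  2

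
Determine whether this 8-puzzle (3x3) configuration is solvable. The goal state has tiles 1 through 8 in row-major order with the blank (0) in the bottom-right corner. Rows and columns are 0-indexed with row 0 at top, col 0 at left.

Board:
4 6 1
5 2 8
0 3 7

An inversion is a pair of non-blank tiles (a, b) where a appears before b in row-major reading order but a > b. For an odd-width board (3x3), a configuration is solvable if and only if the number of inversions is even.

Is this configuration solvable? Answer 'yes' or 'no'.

Inversions (pairs i<j in row-major order where tile[i] > tile[j] > 0): 11
11 is odd, so the puzzle is not solvable.

Answer: no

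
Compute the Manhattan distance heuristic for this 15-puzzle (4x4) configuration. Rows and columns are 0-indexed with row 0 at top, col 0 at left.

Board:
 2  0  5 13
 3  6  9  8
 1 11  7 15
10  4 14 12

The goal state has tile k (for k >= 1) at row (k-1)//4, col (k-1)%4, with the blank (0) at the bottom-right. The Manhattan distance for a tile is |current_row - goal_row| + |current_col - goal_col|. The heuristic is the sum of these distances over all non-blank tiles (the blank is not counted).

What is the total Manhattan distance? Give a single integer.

Tile 2: at (0,0), goal (0,1), distance |0-0|+|0-1| = 1
Tile 5: at (0,2), goal (1,0), distance |0-1|+|2-0| = 3
Tile 13: at (0,3), goal (3,0), distance |0-3|+|3-0| = 6
Tile 3: at (1,0), goal (0,2), distance |1-0|+|0-2| = 3
Tile 6: at (1,1), goal (1,1), distance |1-1|+|1-1| = 0
Tile 9: at (1,2), goal (2,0), distance |1-2|+|2-0| = 3
Tile 8: at (1,3), goal (1,3), distance |1-1|+|3-3| = 0
Tile 1: at (2,0), goal (0,0), distance |2-0|+|0-0| = 2
Tile 11: at (2,1), goal (2,2), distance |2-2|+|1-2| = 1
Tile 7: at (2,2), goal (1,2), distance |2-1|+|2-2| = 1
Tile 15: at (2,3), goal (3,2), distance |2-3|+|3-2| = 2
Tile 10: at (3,0), goal (2,1), distance |3-2|+|0-1| = 2
Tile 4: at (3,1), goal (0,3), distance |3-0|+|1-3| = 5
Tile 14: at (3,2), goal (3,1), distance |3-3|+|2-1| = 1
Tile 12: at (3,3), goal (2,3), distance |3-2|+|3-3| = 1
Sum: 1 + 3 + 6 + 3 + 0 + 3 + 0 + 2 + 1 + 1 + 2 + 2 + 5 + 1 + 1 = 31

Answer: 31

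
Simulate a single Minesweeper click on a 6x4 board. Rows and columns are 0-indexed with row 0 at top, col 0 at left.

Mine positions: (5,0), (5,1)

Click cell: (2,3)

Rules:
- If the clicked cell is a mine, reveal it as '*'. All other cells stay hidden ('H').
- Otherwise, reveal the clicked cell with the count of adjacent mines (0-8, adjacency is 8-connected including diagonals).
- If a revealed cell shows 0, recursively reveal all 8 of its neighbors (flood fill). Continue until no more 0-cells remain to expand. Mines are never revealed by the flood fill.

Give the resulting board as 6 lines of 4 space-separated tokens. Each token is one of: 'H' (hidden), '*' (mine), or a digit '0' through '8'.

0 0 0 0
0 0 0 0
0 0 0 0
0 0 0 0
2 2 1 0
H H 1 0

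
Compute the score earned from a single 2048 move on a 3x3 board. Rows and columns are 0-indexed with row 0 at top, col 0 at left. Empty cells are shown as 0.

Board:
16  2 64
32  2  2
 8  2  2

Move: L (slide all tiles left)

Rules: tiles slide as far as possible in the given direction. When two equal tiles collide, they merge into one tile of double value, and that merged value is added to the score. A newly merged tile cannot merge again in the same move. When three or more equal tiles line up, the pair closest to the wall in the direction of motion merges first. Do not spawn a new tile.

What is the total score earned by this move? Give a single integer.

Answer: 8

Derivation:
Slide left:
row 0: [16, 2, 64] -> [16, 2, 64]  score +0 (running 0)
row 1: [32, 2, 2] -> [32, 4, 0]  score +4 (running 4)
row 2: [8, 2, 2] -> [8, 4, 0]  score +4 (running 8)
Board after move:
16  2 64
32  4  0
 8  4  0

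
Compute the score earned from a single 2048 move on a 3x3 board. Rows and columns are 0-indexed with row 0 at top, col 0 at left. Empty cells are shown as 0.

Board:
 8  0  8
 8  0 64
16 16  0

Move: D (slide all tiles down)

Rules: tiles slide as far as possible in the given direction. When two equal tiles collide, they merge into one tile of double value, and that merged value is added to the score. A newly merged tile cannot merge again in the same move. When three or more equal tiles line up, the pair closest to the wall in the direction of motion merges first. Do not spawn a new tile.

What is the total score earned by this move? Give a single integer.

Slide down:
col 0: [8, 8, 16] -> [0, 16, 16]  score +16 (running 16)
col 1: [0, 0, 16] -> [0, 0, 16]  score +0 (running 16)
col 2: [8, 64, 0] -> [0, 8, 64]  score +0 (running 16)
Board after move:
 0  0  0
16  0  8
16 16 64

Answer: 16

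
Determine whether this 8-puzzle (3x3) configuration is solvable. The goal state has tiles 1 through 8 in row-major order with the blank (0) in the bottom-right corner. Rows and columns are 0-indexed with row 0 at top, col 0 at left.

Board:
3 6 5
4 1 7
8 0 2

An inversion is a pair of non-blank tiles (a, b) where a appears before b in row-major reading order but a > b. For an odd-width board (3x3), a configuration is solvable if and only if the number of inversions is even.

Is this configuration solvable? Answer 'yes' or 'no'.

Inversions (pairs i<j in row-major order where tile[i] > tile[j] > 0): 13
13 is odd, so the puzzle is not solvable.

Answer: no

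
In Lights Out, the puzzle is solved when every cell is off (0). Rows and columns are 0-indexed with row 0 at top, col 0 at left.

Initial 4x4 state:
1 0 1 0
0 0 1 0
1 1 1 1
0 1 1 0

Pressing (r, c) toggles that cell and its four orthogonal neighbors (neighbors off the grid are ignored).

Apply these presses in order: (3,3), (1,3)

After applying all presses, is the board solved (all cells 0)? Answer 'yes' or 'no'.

After press 1 at (3,3):
1 0 1 0
0 0 1 0
1 1 1 0
0 1 0 1

After press 2 at (1,3):
1 0 1 1
0 0 0 1
1 1 1 1
0 1 0 1

Lights still on: 10

Answer: no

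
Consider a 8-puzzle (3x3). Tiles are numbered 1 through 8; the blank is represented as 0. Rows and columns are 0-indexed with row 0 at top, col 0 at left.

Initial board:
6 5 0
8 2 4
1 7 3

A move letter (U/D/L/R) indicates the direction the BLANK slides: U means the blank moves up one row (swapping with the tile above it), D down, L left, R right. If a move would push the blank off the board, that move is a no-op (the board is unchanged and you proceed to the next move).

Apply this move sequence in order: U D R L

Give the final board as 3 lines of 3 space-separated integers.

Answer: 6 5 4
8 0 2
1 7 3

Derivation:
After move 1 (U):
6 5 0
8 2 4
1 7 3

After move 2 (D):
6 5 4
8 2 0
1 7 3

After move 3 (R):
6 5 4
8 2 0
1 7 3

After move 4 (L):
6 5 4
8 0 2
1 7 3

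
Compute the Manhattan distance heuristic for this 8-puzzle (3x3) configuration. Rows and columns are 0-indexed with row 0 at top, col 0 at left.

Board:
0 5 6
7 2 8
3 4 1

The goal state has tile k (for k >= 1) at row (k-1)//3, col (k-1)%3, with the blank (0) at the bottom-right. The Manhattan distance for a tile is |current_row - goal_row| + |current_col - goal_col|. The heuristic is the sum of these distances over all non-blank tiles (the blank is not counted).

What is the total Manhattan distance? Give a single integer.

Tile 5: at (0,1), goal (1,1), distance |0-1|+|1-1| = 1
Tile 6: at (0,2), goal (1,2), distance |0-1|+|2-2| = 1
Tile 7: at (1,0), goal (2,0), distance |1-2|+|0-0| = 1
Tile 2: at (1,1), goal (0,1), distance |1-0|+|1-1| = 1
Tile 8: at (1,2), goal (2,1), distance |1-2|+|2-1| = 2
Tile 3: at (2,0), goal (0,2), distance |2-0|+|0-2| = 4
Tile 4: at (2,1), goal (1,0), distance |2-1|+|1-0| = 2
Tile 1: at (2,2), goal (0,0), distance |2-0|+|2-0| = 4
Sum: 1 + 1 + 1 + 1 + 2 + 4 + 2 + 4 = 16

Answer: 16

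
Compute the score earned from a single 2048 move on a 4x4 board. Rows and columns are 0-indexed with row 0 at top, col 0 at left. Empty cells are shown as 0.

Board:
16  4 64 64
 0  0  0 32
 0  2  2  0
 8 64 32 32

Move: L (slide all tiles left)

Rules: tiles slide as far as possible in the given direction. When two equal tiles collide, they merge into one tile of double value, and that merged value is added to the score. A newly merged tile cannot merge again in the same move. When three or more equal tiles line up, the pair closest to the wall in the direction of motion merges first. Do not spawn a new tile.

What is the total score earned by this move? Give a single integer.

Answer: 196

Derivation:
Slide left:
row 0: [16, 4, 64, 64] -> [16, 4, 128, 0]  score +128 (running 128)
row 1: [0, 0, 0, 32] -> [32, 0, 0, 0]  score +0 (running 128)
row 2: [0, 2, 2, 0] -> [4, 0, 0, 0]  score +4 (running 132)
row 3: [8, 64, 32, 32] -> [8, 64, 64, 0]  score +64 (running 196)
Board after move:
 16   4 128   0
 32   0   0   0
  4   0   0   0
  8  64  64   0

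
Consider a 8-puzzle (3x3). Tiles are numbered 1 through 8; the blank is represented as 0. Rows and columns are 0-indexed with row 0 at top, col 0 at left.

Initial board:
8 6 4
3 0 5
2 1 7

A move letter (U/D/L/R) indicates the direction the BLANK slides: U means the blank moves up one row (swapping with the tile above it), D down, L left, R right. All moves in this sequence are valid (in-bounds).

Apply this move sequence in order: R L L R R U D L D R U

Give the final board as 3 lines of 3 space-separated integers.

After move 1 (R):
8 6 4
3 5 0
2 1 7

After move 2 (L):
8 6 4
3 0 5
2 1 7

After move 3 (L):
8 6 4
0 3 5
2 1 7

After move 4 (R):
8 6 4
3 0 5
2 1 7

After move 5 (R):
8 6 4
3 5 0
2 1 7

After move 6 (U):
8 6 0
3 5 4
2 1 7

After move 7 (D):
8 6 4
3 5 0
2 1 7

After move 8 (L):
8 6 4
3 0 5
2 1 7

After move 9 (D):
8 6 4
3 1 5
2 0 7

After move 10 (R):
8 6 4
3 1 5
2 7 0

After move 11 (U):
8 6 4
3 1 0
2 7 5

Answer: 8 6 4
3 1 0
2 7 5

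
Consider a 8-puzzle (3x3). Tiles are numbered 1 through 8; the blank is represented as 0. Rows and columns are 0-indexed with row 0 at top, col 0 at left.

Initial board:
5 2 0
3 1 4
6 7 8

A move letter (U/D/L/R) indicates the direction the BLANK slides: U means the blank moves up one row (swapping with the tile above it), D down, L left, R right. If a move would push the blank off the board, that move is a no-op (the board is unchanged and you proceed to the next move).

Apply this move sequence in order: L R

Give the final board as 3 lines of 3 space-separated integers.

After move 1 (L):
5 0 2
3 1 4
6 7 8

After move 2 (R):
5 2 0
3 1 4
6 7 8

Answer: 5 2 0
3 1 4
6 7 8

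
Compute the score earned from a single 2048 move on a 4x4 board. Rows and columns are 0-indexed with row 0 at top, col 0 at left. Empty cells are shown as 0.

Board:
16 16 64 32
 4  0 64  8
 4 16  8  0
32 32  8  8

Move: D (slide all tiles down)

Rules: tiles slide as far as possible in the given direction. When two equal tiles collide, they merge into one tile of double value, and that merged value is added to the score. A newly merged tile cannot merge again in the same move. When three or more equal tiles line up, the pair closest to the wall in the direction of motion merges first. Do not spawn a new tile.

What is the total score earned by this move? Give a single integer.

Slide down:
col 0: [16, 4, 4, 32] -> [0, 16, 8, 32]  score +8 (running 8)
col 1: [16, 0, 16, 32] -> [0, 0, 32, 32]  score +32 (running 40)
col 2: [64, 64, 8, 8] -> [0, 0, 128, 16]  score +144 (running 184)
col 3: [32, 8, 0, 8] -> [0, 0, 32, 16]  score +16 (running 200)
Board after move:
  0   0   0   0
 16   0   0   0
  8  32 128  32
 32  32  16  16

Answer: 200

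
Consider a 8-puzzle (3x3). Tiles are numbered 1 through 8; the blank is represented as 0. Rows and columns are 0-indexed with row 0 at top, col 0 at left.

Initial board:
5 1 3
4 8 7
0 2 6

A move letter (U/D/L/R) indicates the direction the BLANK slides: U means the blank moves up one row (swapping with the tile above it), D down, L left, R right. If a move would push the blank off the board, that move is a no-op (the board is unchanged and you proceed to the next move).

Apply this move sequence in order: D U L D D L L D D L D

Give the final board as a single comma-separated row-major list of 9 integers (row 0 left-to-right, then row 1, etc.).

Answer: 5, 1, 3, 4, 8, 7, 0, 2, 6

Derivation:
After move 1 (D):
5 1 3
4 8 7
0 2 6

After move 2 (U):
5 1 3
0 8 7
4 2 6

After move 3 (L):
5 1 3
0 8 7
4 2 6

After move 4 (D):
5 1 3
4 8 7
0 2 6

After move 5 (D):
5 1 3
4 8 7
0 2 6

After move 6 (L):
5 1 3
4 8 7
0 2 6

After move 7 (L):
5 1 3
4 8 7
0 2 6

After move 8 (D):
5 1 3
4 8 7
0 2 6

After move 9 (D):
5 1 3
4 8 7
0 2 6

After move 10 (L):
5 1 3
4 8 7
0 2 6

After move 11 (D):
5 1 3
4 8 7
0 2 6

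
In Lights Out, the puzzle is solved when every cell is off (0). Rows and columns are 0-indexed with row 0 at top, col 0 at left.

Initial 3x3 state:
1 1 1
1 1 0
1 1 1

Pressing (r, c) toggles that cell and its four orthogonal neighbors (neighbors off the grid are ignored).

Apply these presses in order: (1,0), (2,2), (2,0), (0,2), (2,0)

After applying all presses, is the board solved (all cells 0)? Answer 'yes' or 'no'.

After press 1 at (1,0):
0 1 1
0 0 0
0 1 1

After press 2 at (2,2):
0 1 1
0 0 1
0 0 0

After press 3 at (2,0):
0 1 1
1 0 1
1 1 0

After press 4 at (0,2):
0 0 0
1 0 0
1 1 0

After press 5 at (2,0):
0 0 0
0 0 0
0 0 0

Lights still on: 0

Answer: yes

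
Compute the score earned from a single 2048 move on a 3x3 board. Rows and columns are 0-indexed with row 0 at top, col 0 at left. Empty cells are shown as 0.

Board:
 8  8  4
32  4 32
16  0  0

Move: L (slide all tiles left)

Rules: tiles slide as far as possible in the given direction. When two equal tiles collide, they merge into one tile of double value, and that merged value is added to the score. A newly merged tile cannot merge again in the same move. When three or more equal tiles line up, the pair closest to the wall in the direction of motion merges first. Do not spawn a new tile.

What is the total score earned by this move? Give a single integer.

Slide left:
row 0: [8, 8, 4] -> [16, 4, 0]  score +16 (running 16)
row 1: [32, 4, 32] -> [32, 4, 32]  score +0 (running 16)
row 2: [16, 0, 0] -> [16, 0, 0]  score +0 (running 16)
Board after move:
16  4  0
32  4 32
16  0  0

Answer: 16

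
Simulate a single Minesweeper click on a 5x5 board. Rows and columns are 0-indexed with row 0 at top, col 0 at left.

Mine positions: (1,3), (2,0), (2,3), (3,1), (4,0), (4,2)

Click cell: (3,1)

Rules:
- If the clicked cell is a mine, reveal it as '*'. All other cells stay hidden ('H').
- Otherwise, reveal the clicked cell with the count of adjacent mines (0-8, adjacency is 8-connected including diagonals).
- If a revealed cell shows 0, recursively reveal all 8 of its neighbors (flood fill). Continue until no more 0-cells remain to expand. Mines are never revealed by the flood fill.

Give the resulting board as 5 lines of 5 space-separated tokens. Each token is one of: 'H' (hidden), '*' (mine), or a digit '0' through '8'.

H H H H H
H H H H H
H H H H H
H * H H H
H H H H H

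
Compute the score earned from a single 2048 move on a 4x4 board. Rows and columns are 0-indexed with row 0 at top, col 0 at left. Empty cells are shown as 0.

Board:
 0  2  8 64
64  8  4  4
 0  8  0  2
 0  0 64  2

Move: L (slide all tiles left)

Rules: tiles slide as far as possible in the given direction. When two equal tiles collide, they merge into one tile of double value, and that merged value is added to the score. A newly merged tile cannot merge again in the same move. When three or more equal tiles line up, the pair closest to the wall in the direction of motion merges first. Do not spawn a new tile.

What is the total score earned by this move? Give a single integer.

Answer: 8

Derivation:
Slide left:
row 0: [0, 2, 8, 64] -> [2, 8, 64, 0]  score +0 (running 0)
row 1: [64, 8, 4, 4] -> [64, 8, 8, 0]  score +8 (running 8)
row 2: [0, 8, 0, 2] -> [8, 2, 0, 0]  score +0 (running 8)
row 3: [0, 0, 64, 2] -> [64, 2, 0, 0]  score +0 (running 8)
Board after move:
 2  8 64  0
64  8  8  0
 8  2  0  0
64  2  0  0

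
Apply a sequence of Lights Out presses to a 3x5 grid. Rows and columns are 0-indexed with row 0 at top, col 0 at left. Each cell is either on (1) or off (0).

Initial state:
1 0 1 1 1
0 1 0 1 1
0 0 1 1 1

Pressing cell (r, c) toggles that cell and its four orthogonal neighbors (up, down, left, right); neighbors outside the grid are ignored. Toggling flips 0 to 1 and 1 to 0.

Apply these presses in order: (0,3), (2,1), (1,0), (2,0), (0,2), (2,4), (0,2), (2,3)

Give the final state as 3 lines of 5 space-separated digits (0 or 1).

After press 1 at (0,3):
1 0 0 0 0
0 1 0 0 1
0 0 1 1 1

After press 2 at (2,1):
1 0 0 0 0
0 0 0 0 1
1 1 0 1 1

After press 3 at (1,0):
0 0 0 0 0
1 1 0 0 1
0 1 0 1 1

After press 4 at (2,0):
0 0 0 0 0
0 1 0 0 1
1 0 0 1 1

After press 5 at (0,2):
0 1 1 1 0
0 1 1 0 1
1 0 0 1 1

After press 6 at (2,4):
0 1 1 1 0
0 1 1 0 0
1 0 0 0 0

After press 7 at (0,2):
0 0 0 0 0
0 1 0 0 0
1 0 0 0 0

After press 8 at (2,3):
0 0 0 0 0
0 1 0 1 0
1 0 1 1 1

Answer: 0 0 0 0 0
0 1 0 1 0
1 0 1 1 1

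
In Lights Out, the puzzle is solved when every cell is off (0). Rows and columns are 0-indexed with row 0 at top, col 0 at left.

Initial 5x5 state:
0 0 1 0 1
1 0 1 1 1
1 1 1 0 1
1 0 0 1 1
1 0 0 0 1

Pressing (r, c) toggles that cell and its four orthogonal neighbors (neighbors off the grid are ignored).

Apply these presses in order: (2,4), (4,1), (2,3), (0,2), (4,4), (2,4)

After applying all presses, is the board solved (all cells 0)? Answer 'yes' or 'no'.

After press 1 at (2,4):
0 0 1 0 1
1 0 1 1 0
1 1 1 1 0
1 0 0 1 0
1 0 0 0 1

After press 2 at (4,1):
0 0 1 0 1
1 0 1 1 0
1 1 1 1 0
1 1 0 1 0
0 1 1 0 1

After press 3 at (2,3):
0 0 1 0 1
1 0 1 0 0
1 1 0 0 1
1 1 0 0 0
0 1 1 0 1

After press 4 at (0,2):
0 1 0 1 1
1 0 0 0 0
1 1 0 0 1
1 1 0 0 0
0 1 1 0 1

After press 5 at (4,4):
0 1 0 1 1
1 0 0 0 0
1 1 0 0 1
1 1 0 0 1
0 1 1 1 0

After press 6 at (2,4):
0 1 0 1 1
1 0 0 0 1
1 1 0 1 0
1 1 0 0 0
0 1 1 1 0

Lights still on: 13

Answer: no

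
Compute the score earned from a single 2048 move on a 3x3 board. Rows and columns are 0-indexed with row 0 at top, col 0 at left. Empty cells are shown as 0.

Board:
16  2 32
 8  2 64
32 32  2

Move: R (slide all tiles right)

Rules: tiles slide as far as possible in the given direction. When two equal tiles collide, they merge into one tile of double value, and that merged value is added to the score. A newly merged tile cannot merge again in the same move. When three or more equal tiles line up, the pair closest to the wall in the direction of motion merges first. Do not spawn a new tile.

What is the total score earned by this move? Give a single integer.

Answer: 64

Derivation:
Slide right:
row 0: [16, 2, 32] -> [16, 2, 32]  score +0 (running 0)
row 1: [8, 2, 64] -> [8, 2, 64]  score +0 (running 0)
row 2: [32, 32, 2] -> [0, 64, 2]  score +64 (running 64)
Board after move:
16  2 32
 8  2 64
 0 64  2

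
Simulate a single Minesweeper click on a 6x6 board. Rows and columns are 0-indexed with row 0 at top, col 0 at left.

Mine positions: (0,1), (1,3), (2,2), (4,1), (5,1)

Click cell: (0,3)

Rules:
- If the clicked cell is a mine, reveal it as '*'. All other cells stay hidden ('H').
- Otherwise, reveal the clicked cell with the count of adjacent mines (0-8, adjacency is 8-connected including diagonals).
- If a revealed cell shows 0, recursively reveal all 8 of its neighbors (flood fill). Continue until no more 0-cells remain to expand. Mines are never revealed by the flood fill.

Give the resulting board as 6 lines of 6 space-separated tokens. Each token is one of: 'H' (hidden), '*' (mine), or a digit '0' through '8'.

H H H 1 H H
H H H H H H
H H H H H H
H H H H H H
H H H H H H
H H H H H H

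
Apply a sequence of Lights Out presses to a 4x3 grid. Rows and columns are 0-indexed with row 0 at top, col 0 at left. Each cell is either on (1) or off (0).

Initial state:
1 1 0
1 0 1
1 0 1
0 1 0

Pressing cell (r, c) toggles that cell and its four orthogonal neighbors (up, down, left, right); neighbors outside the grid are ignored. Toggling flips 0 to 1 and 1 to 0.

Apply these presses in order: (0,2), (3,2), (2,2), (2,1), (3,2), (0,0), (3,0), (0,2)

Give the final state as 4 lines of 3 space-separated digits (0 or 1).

After press 1 at (0,2):
1 0 1
1 0 0
1 0 1
0 1 0

After press 2 at (3,2):
1 0 1
1 0 0
1 0 0
0 0 1

After press 3 at (2,2):
1 0 1
1 0 1
1 1 1
0 0 0

After press 4 at (2,1):
1 0 1
1 1 1
0 0 0
0 1 0

After press 5 at (3,2):
1 0 1
1 1 1
0 0 1
0 0 1

After press 6 at (0,0):
0 1 1
0 1 1
0 0 1
0 0 1

After press 7 at (3,0):
0 1 1
0 1 1
1 0 1
1 1 1

After press 8 at (0,2):
0 0 0
0 1 0
1 0 1
1 1 1

Answer: 0 0 0
0 1 0
1 0 1
1 1 1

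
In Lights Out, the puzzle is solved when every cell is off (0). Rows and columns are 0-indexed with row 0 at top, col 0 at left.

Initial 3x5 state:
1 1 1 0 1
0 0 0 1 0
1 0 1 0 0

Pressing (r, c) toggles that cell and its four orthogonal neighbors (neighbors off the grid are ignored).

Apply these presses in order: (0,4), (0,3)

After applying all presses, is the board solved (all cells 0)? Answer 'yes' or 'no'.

After press 1 at (0,4):
1 1 1 1 0
0 0 0 1 1
1 0 1 0 0

After press 2 at (0,3):
1 1 0 0 1
0 0 0 0 1
1 0 1 0 0

Lights still on: 6

Answer: no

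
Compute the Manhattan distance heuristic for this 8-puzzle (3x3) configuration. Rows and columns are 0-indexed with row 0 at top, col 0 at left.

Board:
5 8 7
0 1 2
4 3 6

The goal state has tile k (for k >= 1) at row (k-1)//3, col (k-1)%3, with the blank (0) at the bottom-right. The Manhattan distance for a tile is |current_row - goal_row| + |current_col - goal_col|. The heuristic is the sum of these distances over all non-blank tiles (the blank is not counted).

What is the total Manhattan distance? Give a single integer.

Tile 5: (0,0)->(1,1) = 2
Tile 8: (0,1)->(2,1) = 2
Tile 7: (0,2)->(2,0) = 4
Tile 1: (1,1)->(0,0) = 2
Tile 2: (1,2)->(0,1) = 2
Tile 4: (2,0)->(1,0) = 1
Tile 3: (2,1)->(0,2) = 3
Tile 6: (2,2)->(1,2) = 1
Sum: 2 + 2 + 4 + 2 + 2 + 1 + 3 + 1 = 17

Answer: 17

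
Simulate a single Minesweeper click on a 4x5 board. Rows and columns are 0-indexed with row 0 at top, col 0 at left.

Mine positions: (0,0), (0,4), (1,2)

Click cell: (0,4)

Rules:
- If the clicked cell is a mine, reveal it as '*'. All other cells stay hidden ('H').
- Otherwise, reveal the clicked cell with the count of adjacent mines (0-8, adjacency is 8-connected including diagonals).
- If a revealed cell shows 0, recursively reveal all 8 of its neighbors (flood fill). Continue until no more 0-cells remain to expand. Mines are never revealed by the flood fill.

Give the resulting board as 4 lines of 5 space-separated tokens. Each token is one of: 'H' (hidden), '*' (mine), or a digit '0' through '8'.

H H H H *
H H H H H
H H H H H
H H H H H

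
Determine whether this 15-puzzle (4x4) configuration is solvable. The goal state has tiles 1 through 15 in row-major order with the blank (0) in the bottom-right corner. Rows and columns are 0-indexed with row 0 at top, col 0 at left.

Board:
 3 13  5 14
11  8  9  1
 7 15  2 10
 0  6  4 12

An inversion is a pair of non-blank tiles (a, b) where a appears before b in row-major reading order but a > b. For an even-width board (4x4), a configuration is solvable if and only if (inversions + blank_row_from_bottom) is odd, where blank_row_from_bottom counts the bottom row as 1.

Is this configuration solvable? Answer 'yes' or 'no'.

Inversions: 55
Blank is in row 3 (0-indexed from top), which is row 1 counting from the bottom (bottom = 1).
55 + 1 = 56, which is even, so the puzzle is not solvable.

Answer: no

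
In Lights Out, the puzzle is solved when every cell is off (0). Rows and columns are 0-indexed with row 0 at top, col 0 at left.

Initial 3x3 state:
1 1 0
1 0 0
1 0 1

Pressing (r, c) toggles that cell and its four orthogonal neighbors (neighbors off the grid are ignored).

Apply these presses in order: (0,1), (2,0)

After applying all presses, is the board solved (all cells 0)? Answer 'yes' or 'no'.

Answer: no

Derivation:
After press 1 at (0,1):
0 0 1
1 1 0
1 0 1

After press 2 at (2,0):
0 0 1
0 1 0
0 1 1

Lights still on: 4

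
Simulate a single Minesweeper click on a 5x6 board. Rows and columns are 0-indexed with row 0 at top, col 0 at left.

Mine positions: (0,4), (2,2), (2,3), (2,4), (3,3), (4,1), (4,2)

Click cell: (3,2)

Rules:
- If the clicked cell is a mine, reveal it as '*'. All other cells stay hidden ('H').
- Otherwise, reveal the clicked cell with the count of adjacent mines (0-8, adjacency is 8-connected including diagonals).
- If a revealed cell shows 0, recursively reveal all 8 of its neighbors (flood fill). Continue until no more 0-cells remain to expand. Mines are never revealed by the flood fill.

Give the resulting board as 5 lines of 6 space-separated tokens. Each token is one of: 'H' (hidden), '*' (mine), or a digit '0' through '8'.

H H H H H H
H H H H H H
H H H H H H
H H 5 H H H
H H H H H H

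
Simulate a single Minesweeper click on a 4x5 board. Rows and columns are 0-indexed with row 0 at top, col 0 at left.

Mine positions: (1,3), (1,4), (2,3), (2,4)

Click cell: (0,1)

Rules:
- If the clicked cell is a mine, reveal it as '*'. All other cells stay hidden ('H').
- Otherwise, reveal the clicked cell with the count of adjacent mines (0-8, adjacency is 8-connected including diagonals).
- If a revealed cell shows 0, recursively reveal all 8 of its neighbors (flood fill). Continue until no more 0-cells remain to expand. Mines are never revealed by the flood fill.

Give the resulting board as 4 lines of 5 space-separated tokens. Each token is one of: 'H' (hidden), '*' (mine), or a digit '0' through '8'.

0 0 1 H H
0 0 2 H H
0 0 2 H H
0 0 1 H H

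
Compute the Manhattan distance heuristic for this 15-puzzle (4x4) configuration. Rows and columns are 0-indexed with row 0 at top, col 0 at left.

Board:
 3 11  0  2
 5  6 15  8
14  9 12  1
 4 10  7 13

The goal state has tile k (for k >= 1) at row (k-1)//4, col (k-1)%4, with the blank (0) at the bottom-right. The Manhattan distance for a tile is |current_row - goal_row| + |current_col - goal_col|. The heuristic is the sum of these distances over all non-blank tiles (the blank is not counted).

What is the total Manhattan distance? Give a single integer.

Tile 3: (0,0)->(0,2) = 2
Tile 11: (0,1)->(2,2) = 3
Tile 2: (0,3)->(0,1) = 2
Tile 5: (1,0)->(1,0) = 0
Tile 6: (1,1)->(1,1) = 0
Tile 15: (1,2)->(3,2) = 2
Tile 8: (1,3)->(1,3) = 0
Tile 14: (2,0)->(3,1) = 2
Tile 9: (2,1)->(2,0) = 1
Tile 12: (2,2)->(2,3) = 1
Tile 1: (2,3)->(0,0) = 5
Tile 4: (3,0)->(0,3) = 6
Tile 10: (3,1)->(2,1) = 1
Tile 7: (3,2)->(1,2) = 2
Tile 13: (3,3)->(3,0) = 3
Sum: 2 + 3 + 2 + 0 + 0 + 2 + 0 + 2 + 1 + 1 + 5 + 6 + 1 + 2 + 3 = 30

Answer: 30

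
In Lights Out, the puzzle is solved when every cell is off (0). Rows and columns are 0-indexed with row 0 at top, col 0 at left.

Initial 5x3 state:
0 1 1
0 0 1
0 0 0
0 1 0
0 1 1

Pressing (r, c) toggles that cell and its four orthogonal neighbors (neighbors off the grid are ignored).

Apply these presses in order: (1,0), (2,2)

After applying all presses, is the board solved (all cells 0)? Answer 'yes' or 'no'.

Answer: no

Derivation:
After press 1 at (1,0):
1 1 1
1 1 1
1 0 0
0 1 0
0 1 1

After press 2 at (2,2):
1 1 1
1 1 0
1 1 1
0 1 1
0 1 1

Lights still on: 12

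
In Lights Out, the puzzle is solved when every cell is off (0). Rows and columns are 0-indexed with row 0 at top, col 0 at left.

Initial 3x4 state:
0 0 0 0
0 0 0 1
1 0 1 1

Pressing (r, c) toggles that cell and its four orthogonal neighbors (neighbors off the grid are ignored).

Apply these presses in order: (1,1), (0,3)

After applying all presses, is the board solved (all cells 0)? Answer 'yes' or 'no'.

After press 1 at (1,1):
0 1 0 0
1 1 1 1
1 1 1 1

After press 2 at (0,3):
0 1 1 1
1 1 1 0
1 1 1 1

Lights still on: 10

Answer: no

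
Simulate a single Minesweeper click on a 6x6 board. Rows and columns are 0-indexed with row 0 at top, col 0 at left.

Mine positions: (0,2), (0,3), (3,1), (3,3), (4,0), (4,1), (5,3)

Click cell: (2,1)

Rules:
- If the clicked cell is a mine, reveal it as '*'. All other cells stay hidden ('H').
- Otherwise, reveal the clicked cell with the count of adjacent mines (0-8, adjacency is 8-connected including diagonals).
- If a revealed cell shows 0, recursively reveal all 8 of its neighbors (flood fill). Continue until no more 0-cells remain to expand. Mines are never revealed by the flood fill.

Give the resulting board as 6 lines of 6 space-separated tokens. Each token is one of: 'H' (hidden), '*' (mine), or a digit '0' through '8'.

H H H H H H
H H H H H H
H 1 H H H H
H H H H H H
H H H H H H
H H H H H H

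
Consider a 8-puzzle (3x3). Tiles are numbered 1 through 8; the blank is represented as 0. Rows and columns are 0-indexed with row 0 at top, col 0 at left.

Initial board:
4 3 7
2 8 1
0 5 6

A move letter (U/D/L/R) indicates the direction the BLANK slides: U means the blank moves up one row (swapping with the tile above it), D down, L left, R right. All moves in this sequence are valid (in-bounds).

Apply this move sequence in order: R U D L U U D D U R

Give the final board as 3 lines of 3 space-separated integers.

Answer: 4 3 7
8 0 1
2 5 6

Derivation:
After move 1 (R):
4 3 7
2 8 1
5 0 6

After move 2 (U):
4 3 7
2 0 1
5 8 6

After move 3 (D):
4 3 7
2 8 1
5 0 6

After move 4 (L):
4 3 7
2 8 1
0 5 6

After move 5 (U):
4 3 7
0 8 1
2 5 6

After move 6 (U):
0 3 7
4 8 1
2 5 6

After move 7 (D):
4 3 7
0 8 1
2 5 6

After move 8 (D):
4 3 7
2 8 1
0 5 6

After move 9 (U):
4 3 7
0 8 1
2 5 6

After move 10 (R):
4 3 7
8 0 1
2 5 6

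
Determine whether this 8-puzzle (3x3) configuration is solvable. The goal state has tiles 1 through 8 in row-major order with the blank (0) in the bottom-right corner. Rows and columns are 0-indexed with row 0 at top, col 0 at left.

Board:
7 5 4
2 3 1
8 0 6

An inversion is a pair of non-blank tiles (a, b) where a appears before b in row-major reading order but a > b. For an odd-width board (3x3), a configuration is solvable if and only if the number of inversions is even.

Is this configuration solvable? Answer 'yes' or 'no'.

Inversions (pairs i<j in row-major order where tile[i] > tile[j] > 0): 16
16 is even, so the puzzle is solvable.

Answer: yes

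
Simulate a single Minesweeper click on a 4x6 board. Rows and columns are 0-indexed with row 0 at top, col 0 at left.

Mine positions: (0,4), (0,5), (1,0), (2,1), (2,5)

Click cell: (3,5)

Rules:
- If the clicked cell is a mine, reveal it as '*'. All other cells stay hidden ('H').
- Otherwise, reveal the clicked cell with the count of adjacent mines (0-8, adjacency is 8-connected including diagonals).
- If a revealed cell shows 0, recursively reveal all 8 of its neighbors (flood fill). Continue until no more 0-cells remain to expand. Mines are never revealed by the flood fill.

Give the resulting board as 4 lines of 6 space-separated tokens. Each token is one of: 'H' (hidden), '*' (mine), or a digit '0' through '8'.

H H H H H H
H H H H H H
H H H H H H
H H H H H 1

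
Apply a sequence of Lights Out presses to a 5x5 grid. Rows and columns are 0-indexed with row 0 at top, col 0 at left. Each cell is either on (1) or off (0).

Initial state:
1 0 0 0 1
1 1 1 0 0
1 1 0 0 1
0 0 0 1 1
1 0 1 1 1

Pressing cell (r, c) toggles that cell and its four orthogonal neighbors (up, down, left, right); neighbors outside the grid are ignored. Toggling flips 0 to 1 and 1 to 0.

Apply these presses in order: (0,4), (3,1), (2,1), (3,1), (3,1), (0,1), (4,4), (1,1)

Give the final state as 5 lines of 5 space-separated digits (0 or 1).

After press 1 at (0,4):
1 0 0 1 0
1 1 1 0 1
1 1 0 0 1
0 0 0 1 1
1 0 1 1 1

After press 2 at (3,1):
1 0 0 1 0
1 1 1 0 1
1 0 0 0 1
1 1 1 1 1
1 1 1 1 1

After press 3 at (2,1):
1 0 0 1 0
1 0 1 0 1
0 1 1 0 1
1 0 1 1 1
1 1 1 1 1

After press 4 at (3,1):
1 0 0 1 0
1 0 1 0 1
0 0 1 0 1
0 1 0 1 1
1 0 1 1 1

After press 5 at (3,1):
1 0 0 1 0
1 0 1 0 1
0 1 1 0 1
1 0 1 1 1
1 1 1 1 1

After press 6 at (0,1):
0 1 1 1 0
1 1 1 0 1
0 1 1 0 1
1 0 1 1 1
1 1 1 1 1

After press 7 at (4,4):
0 1 1 1 0
1 1 1 0 1
0 1 1 0 1
1 0 1 1 0
1 1 1 0 0

After press 8 at (1,1):
0 0 1 1 0
0 0 0 0 1
0 0 1 0 1
1 0 1 1 0
1 1 1 0 0

Answer: 0 0 1 1 0
0 0 0 0 1
0 0 1 0 1
1 0 1 1 0
1 1 1 0 0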